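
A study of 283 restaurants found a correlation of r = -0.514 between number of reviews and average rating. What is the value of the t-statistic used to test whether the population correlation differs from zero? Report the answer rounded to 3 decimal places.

1 − r² = 1 − 0.264196 = 0.735804;  √(1−r²) = 0.857790
√(n−2) = √281 = 16.763055
t = r·√(n−2)/√(1−r²) = -0.514 · 16.763055 / 0.857790 = -10.045

-10.045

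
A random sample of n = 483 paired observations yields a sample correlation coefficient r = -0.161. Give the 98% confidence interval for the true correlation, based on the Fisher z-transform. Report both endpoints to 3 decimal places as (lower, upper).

Fisher z: z_r = atanh(r) = ½·ln((1+(-0.161))/(1−(-0.161))) = -0.162413
SE(z) = 1/√(n−3) = 1/√480 = 0.045644
98% ⇒ z* = 2.326; margin = 2.326·0.045644 = 0.106168
CI on z-scale: (-0.268581, -0.056245)
Back-transform: tanh(-0.268581) = -0.262304, tanh(-0.056245) = -0.056186

(-0.262, -0.056)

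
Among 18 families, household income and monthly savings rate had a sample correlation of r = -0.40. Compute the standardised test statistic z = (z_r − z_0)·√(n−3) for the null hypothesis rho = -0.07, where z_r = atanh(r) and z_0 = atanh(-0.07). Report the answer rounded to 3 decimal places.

z_r = atanh(-0.40) = -0.423649,  z_0 = atanh(-0.07) = -0.070115
SE = 1/√(n−3) = 1/√15 = 0.258199
z = (z_r − z_0)/SE = (-0.423649 − (-0.070115)) / 0.258199 = -0.353534 / 0.258199 = -1.369

-1.369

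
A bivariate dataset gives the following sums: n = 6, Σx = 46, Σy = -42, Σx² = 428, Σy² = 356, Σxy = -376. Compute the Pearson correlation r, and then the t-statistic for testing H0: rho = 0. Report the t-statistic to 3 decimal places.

Numerator: nΣxy − (Σx)(Σy) = 6·(-376) − (46)(-42) = -324
Denominator: √[(nΣx²−(Σx)²)(nΣy²−(Σy)²)]
  nΣx²−(Σx)² = 6·428 − 2116 = 452;  nΣy²−(Σy)² = 6·356 − 1764 = 372
  √(452·372) = √168144 = 410.0537
r = -324 / 410.0537 = -0.7901
t = r·√(n−2)/√(1−r²) = -0.7901·√4 / √(1−0.624258) = -1.580200 / 0.612978 = -2.578

-2.578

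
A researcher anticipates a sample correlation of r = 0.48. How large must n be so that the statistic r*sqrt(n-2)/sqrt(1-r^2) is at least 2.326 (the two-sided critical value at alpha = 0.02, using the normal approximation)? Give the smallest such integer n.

Need r·√(n−2)/√(1−r²) ≥ 2.326
√(n−2) ≥ 2.326·√(1−0.2304) / 0.48 = 2.326·0.877268 / 0.48 = 4.2511
n−2 ≥ 18.0719  ⇒  n ≥ 20.0719
Smallest integer n = 21

21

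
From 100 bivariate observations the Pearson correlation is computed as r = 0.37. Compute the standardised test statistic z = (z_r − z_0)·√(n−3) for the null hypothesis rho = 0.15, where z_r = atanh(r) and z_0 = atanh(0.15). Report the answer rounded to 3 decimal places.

2.337

Fisher z: atanh(0.37) = 0.388423, atanh(0.15) = 0.151140
z = (z_r − z_0)·√(n−3) = (0.388423 − 0.151140)·√97 = 0.237283 · 9.848858 = 2.337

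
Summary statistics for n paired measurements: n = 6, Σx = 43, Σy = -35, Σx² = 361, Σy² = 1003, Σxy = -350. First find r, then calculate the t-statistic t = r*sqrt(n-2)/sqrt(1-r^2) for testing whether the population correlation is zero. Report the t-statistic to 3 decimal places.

S_xy = nΣxy − ΣxΣy = 6·(-350) − 43·(-35) = -2100 − (-1505) = -595
S_xx = nΣx² − (Σx)² = 6·361 − 43² = 2166 − 1849 = 317
S_yy = nΣy² − (Σy)² = 6·1003 − (-35)² = 6018 − 1225 = 4793
r = S_xy / √(S_xx·S_yy) = -595 / √(317·4793) = -595 / √1519381 = -595 / 1232.6317 = -0.4827
t = r·√(n−2)/√(1−r²) = -0.4827·√4 / √(1−0.232999) = -0.965400 / 0.875786 = -1.102

-1.102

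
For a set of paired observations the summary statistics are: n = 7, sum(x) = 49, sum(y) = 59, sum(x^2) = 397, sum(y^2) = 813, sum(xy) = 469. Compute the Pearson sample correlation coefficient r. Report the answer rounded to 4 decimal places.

Numerator: nΣxy − (Σx)(Σy) = 7·469 − (49)(59) = 392
Denominator: √[(nΣx²−(Σx)²)(nΣy²−(Σy)²)]
  nΣx²−(Σx)² = 7·397 − 2401 = 378;  nΣy²−(Σy)² = 7·813 − 3481 = 2210
  √(378·2210) = √835380 = 913.9912
r = 392 / 913.9912 = 0.4289

0.4289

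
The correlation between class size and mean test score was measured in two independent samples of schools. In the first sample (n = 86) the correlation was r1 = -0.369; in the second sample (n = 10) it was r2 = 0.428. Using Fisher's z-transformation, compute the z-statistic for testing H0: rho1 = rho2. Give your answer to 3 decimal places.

Fisher z-transforms: z1 = atanh(-0.369) = -0.387265, z2 = atanh(0.428) = 0.457446; difference d = -0.844711
Var(d) = 1/83 + 1/7 = 0.0120482 + 0.1428571 = 0.1549053
z = d/√Var(d) = -0.844711 / √0.1549053 = -0.844711 / 0.393580 = -2.146

-2.146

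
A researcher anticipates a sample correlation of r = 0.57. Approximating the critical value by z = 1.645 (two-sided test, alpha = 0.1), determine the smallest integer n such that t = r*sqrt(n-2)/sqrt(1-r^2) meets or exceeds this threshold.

Need r·√(n−2)/√(1−r²) ≥ 1.645
√(n−2) ≥ 1.645·√(1−0.3249) / 0.57 = 1.645·0.821645 / 0.57 = 2.3712
n−2 ≥ 5.6226  ⇒  n ≥ 7.6226
Smallest integer n = 8

8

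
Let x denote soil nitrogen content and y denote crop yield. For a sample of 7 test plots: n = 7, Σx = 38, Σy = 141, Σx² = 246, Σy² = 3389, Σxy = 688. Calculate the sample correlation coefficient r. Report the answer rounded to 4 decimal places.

S_xy = nΣxy − ΣxΣy = 7·688 − 38·141 = 4816 − 5358 = -542
S_xx = nΣx² − (Σx)² = 7·246 − 38² = 1722 − 1444 = 278
S_yy = nΣy² − (Σy)² = 7·3389 − 141² = 23723 − 19881 = 3842
r = S_xy / √(S_xx·S_yy) = -542 / √(278·3842) = -542 / √1068076 = -542 / 1033.4776 = -0.5244

-0.5244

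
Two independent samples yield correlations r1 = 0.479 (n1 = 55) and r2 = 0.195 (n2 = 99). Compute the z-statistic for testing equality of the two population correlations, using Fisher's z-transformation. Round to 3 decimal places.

1.883

Fisher z-transforms: z1 = atanh(0.479) = 0.521686, z2 = atanh(0.195) = 0.197530; difference d = 0.324156
Var(d) = 1/52 + 1/96 = 0.0192308 + 0.0104167 = 0.0296475
z = d/√Var(d) = 0.324156 / √0.0296475 = 0.324156 / 0.172184 = 1.883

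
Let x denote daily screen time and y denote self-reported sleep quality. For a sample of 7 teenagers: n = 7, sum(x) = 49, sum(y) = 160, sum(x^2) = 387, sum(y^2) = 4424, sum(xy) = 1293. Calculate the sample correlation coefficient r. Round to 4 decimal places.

0.9418

Numerator: nΣxy − (Σx)(Σy) = 7·1293 − (49)(160) = 1211
Denominator: √[(nΣx²−(Σx)²)(nΣy²−(Σy)²)]
  nΣx²−(Σx)² = 7·387 − 2401 = 308;  nΣy²−(Σy)² = 7·4424 − 25600 = 5368
  √(308·5368) = √1653344 = 1285.8242
r = 1211 / 1285.8242 = 0.9418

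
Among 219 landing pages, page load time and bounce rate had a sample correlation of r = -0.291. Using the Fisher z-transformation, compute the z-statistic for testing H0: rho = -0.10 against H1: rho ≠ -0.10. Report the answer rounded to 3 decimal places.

-2.929

z_r = atanh(-0.291) = -0.299658,  z_0 = atanh(-0.10) = -0.100335
SE = 1/√(n−3) = 1/√216 = 0.068041
z = (z_r − z_0)/SE = (-0.299658 − (-0.100335)) / 0.068041 = -0.199323 / 0.068041 = -2.929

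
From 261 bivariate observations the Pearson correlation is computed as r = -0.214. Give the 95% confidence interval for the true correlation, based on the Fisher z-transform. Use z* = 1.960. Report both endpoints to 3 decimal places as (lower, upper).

z_r = atanh(-0.214) = -0.217360;  SE = 1/√(n−3) = 1/√258 = 0.062257
z-limits: -0.217360 ± 1.960·0.062257 = -0.217360 ± 0.122024 = [-0.339384, -0.095336]
ρ-limits: (tanh -0.339384, tanh -0.095336) = (-0.327, -0.095)

(-0.327, -0.095)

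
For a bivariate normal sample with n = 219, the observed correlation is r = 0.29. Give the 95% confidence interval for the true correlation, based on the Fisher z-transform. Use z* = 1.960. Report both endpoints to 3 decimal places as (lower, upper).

(0.164, 0.407)

Fisher z: z_r = atanh(r) = ½·ln((1+0.29)/(1−0.29)) = 0.298566
SE(z) = 1/√(n−3) = 1/√216 = 0.068041
95% ⇒ z* = 1.960; margin = 1.960·0.068041 = 0.133360
CI on z-scale: (0.165206, 0.431926)
Back-transform: tanh(0.165206) = 0.163719, tanh(0.431926) = 0.406930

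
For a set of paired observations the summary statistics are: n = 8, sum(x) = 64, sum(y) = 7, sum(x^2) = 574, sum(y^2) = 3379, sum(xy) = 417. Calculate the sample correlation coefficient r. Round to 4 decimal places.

0.7894

Numerator: nΣxy − (Σx)(Σy) = 8·417 − (64)(7) = 2888
Denominator: √[(nΣx²−(Σx)²)(nΣy²−(Σy)²)]
  nΣx²−(Σx)² = 8·574 − 4096 = 496;  nΣy²−(Σy)² = 8·3379 − 49 = 26983
  √(496·26983) = √13383568 = 3658.3559
r = 2888 / 3658.3559 = 0.7894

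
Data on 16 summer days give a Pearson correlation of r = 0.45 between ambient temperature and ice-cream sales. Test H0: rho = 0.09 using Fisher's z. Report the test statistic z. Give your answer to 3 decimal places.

z_r = atanh(0.45) = 0.484700,  z_0 = atanh(0.09) = 0.090244
SE = 1/√(n−3) = 1/√13 = 0.277350
z = (z_r − z_0)/SE = (0.484700 − 0.090244) / 0.277350 = 0.394456 / 0.277350 = 1.422

1.422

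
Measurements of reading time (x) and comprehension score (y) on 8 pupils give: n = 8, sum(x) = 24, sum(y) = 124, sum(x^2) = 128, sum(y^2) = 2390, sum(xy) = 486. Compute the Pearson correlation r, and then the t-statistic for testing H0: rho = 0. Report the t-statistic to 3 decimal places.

2.429

S_xy = nΣxy − ΣxΣy = 8·486 − 24·124 = 3888 − 2976 = 912
S_xx = nΣx² − (Σx)² = 8·128 − 24² = 1024 − 576 = 448
S_yy = nΣy² − (Σy)² = 8·2390 − 124² = 19120 − 15376 = 3744
r = S_xy / √(S_xx·S_yy) = 912 / √(448·3744) = 912 / √1677312 = 912 / 1295.1108 = 0.7042
t = r·√(n−2)/√(1−r²) = 0.7042·√6 / √(1−0.495898) = 1.724931 / 0.710001 = 2.429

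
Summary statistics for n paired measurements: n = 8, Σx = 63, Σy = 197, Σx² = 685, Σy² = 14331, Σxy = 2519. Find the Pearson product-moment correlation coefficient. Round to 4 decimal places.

0.7231

Numerator: nΣxy − (Σx)(Σy) = 8·2519 − (63)(197) = 7741
Denominator: √[(nΣx²−(Σx)²)(nΣy²−(Σy)²)]
  nΣx²−(Σx)² = 8·685 − 3969 = 1511;  nΣy²−(Σy)² = 8·14331 − 38809 = 75839
  √(1511·75839) = √114592729 = 10704.7993
r = 7741 / 10704.7993 = 0.7231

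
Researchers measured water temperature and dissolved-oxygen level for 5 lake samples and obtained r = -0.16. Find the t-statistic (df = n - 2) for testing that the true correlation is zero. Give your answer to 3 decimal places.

1 − r² = 1 − 0.0256 = 0.9744;  √(1−r²) = 0.987117
√(n−2) = √3 = 1.732051
t = r·√(n−2)/√(1−r²) = -0.16 · 1.732051 / 0.987117 = -0.281

-0.281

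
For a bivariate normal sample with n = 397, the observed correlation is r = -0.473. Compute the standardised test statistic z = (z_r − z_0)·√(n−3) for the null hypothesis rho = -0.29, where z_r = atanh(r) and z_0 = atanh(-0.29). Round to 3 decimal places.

z_r = atanh(-0.473) = -0.513928,  z_0 = atanh(-0.29) = -0.298566
SE = 1/√(n−3) = 1/√394 = 0.050379
z = (z_r − z_0)/SE = (-0.513928 − (-0.298566)) / 0.050379 = -0.215362 / 0.050379 = -4.275

-4.275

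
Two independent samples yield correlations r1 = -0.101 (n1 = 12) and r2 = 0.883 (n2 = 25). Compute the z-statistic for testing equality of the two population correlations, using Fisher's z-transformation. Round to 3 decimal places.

z1 = atanh(-0.101) = -0.101346,  z2 = atanh(0.883) = 1.389224
SE = √(1/(n1−3) + 1/(n2−3)) = √(1/9 + 1/22) = √(0.1111111 + 0.0454545) = √0.1565656 = 0.395684
z = (z1 − z2)/SE = (-0.101346 − 1.389224) / 0.395684 = -1.490570 / 0.395684 = -3.767

-3.767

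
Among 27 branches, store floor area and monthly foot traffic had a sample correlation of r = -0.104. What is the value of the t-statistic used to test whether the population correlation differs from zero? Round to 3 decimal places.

1 − r² = 1 − 0.010816 = 0.989184;  √(1−r²) = 0.994577
√(n−2) = √25 = 5.000000
t = r·√(n−2)/√(1−r²) = -0.104 · 5.000000 / 0.994577 = -0.523

-0.523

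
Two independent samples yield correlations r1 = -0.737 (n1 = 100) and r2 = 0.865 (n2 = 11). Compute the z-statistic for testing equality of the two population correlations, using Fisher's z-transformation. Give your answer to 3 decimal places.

-6.135

Fisher z-transforms: z1 = atanh(-0.737) = -0.943880, z2 = atanh(0.865) = 1.312871; difference d = -2.256751
Var(d) = 1/97 + 1/8 = 0.0103093 + 0.1250000 = 0.1353093
z = d/√Var(d) = -2.256751 / √0.1353093 = -2.256751 / 0.367844 = -6.135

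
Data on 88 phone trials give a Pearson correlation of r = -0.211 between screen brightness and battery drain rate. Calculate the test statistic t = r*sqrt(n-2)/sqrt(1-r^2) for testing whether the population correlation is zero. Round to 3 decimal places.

t = r·√(n−2) / √(1−r²) with r = -0.211, n = 88
  = -0.211·√86 / √(1 − 0.044521)
  = -0.211·9.273618 / 0.977486
  = -1.956733 / 0.977486 = -2.002

-2.002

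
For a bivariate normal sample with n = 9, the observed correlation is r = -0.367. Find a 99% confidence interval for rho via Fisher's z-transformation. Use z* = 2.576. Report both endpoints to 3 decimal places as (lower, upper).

(-0.893, 0.583)

Fisher z: z_r = atanh(r) = ½·ln((1+(-0.367))/(1−(-0.367))) = -0.384952
SE(z) = 1/√(n−3) = 1/√6 = 0.408248
99% ⇒ z* = 2.576; margin = 2.576·0.408248 = 1.051647
CI on z-scale: (-1.436599, 0.666695)
Back-transform: tanh(-1.436599) = -0.893011, tanh(0.666695) = 0.582802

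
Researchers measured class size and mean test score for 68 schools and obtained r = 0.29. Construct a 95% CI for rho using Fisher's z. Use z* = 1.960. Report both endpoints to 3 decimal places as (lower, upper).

(0.055, 0.494)

Fisher z: z_r = atanh(r) = ½·ln((1+0.29)/(1−0.29)) = 0.298566
SE(z) = 1/√(n−3) = 1/√65 = 0.124035
95% ⇒ z* = 1.960; margin = 1.960·0.124035 = 0.243109
CI on z-scale: (0.055457, 0.541675)
Back-transform: tanh(0.055457) = 0.055400, tanh(0.541675) = 0.494255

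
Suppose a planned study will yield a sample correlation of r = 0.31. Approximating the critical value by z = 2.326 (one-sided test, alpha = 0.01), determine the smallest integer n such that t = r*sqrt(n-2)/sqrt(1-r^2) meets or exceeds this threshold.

r√(n−2)/√(1−r²) ≥ 2.326  ⇔  n−2 ≥ (2.326)²·(1−r²)/r²
(1−r²)/r² = (1−0.0961)/0.0961 = 9.4058
n ≥ 2 + 5.410276·9.4058 = 2 + 50.8880 = 52.8880
⌈52.8880⌉ = 53

53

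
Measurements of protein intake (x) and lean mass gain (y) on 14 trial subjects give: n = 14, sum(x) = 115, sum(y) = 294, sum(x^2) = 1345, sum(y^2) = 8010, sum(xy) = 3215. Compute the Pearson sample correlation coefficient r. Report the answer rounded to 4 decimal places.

0.9331

S_xy = nΣxy − ΣxΣy = 14·3215 − 115·294 = 45010 − 33810 = 11200
S_xx = nΣx² − (Σx)² = 14·1345 − 115² = 18830 − 13225 = 5605
S_yy = nΣy² − (Σy)² = 14·8010 − 294² = 112140 − 86436 = 25704
r = S_xy / √(S_xx·S_yy) = 11200 / √(5605·25704) = 11200 / √144070920 = 11200 / 12002.9546 = 0.9331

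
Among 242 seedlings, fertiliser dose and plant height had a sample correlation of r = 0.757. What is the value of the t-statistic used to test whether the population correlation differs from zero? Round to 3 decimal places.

17.948

1 − r² = 1 − 0.573049 = 0.426951;  √(1−r²) = 0.653415
√(n−2) = √240 = 15.491933
t = r·√(n−2)/√(1−r²) = 0.757 · 15.491933 / 0.653415 = 17.948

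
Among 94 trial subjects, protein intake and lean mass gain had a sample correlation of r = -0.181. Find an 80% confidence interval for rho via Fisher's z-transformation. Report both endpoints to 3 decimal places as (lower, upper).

Fisher z: z_r = atanh(r) = ½·ln((1+(-0.181))/(1−(-0.181))) = -0.183016
SE(z) = 1/√(n−3) = 1/√91 = 0.104828
80% ⇒ z* = 1.282; margin = 1.282·0.104828 = 0.134389
CI on z-scale: (-0.317405, -0.048627)
Back-transform: tanh(-0.317405) = -0.307159, tanh(-0.048627) = -0.048589

(-0.307, -0.049)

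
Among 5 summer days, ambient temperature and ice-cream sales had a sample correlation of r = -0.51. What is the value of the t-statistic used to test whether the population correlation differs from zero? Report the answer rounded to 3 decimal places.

t = r·√(n−2) / √(1−r²) with r = -0.51, n = 5
  = -0.51·√3 / √(1 − 0.2601)
  = -0.51·1.732051 / 0.860174
  = -0.883346 / 0.860174 = -1.027

-1.027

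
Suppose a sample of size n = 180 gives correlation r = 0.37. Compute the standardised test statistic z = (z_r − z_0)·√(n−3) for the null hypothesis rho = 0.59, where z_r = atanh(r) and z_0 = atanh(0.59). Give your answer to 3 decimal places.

Fisher z: atanh(0.37) = 0.388423, atanh(0.59) = 0.677666
z = (z_r − z_0)·√(n−3) = (0.388423 − 0.677666)·√177 = -0.289243 · 13.304135 = -3.848

-3.848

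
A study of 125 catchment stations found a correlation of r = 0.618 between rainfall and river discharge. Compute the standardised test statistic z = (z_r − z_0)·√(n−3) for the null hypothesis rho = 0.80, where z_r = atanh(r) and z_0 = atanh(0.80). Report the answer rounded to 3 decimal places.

Fisher z: atanh(0.618) = 0.721763, atanh(0.80) = 1.098612
z = (z_r − z_0)·√(n−3) = (0.721763 − 1.098612)·√122 = -0.376849 · 11.045361 = -4.162

-4.162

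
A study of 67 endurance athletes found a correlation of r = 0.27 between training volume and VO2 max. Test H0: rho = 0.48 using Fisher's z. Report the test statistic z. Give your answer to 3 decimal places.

-1.969

z_r = atanh(0.27) = 0.276864,  z_0 = atanh(0.48) = 0.522984
SE = 1/√(n−3) = 1/√64 = 0.125000
z = (z_r − z_0)/SE = (0.276864 − 0.522984) / 0.125000 = -0.246120 / 0.125000 = -1.969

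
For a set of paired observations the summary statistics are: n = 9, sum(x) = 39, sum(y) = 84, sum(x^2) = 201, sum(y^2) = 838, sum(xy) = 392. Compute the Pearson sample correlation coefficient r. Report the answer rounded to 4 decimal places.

0.6736

S_xy = nΣxy − ΣxΣy = 9·392 − 39·84 = 3528 − 3276 = 252
S_xx = nΣx² − (Σx)² = 9·201 − 39² = 1809 − 1521 = 288
S_yy = nΣy² − (Σy)² = 9·838 − 84² = 7542 − 7056 = 486
r = S_xy / √(S_xx·S_yy) = 252 / √(288·486) = 252 / √139968 = 252 / 374.1230 = 0.6736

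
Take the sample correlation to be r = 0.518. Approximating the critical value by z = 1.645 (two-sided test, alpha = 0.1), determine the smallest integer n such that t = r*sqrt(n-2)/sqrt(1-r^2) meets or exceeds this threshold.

10

Need r·√(n−2)/√(1−r²) ≥ 1.645
√(n−2) ≥ 1.645·√(1−0.268324) / 0.518 = 1.645·0.855381 / 0.518 = 2.7164
n−2 ≥ 7.3788  ⇒  n ≥ 9.3788
Smallest integer n = 10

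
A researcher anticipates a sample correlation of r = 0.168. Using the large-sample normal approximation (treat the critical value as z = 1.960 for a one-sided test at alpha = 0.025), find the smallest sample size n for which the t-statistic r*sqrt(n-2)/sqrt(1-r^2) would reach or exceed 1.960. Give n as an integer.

135

r√(n−2)/√(1−r²) ≥ 1.960  ⇔  n−2 ≥ (1.960)²·(1−r²)/r²
(1−r²)/r² = (1−0.028224)/0.028224 = 34.4308
n ≥ 2 + 3.8416·34.4308 = 2 + 132.2694 = 134.2694
⌈134.2694⌉ = 135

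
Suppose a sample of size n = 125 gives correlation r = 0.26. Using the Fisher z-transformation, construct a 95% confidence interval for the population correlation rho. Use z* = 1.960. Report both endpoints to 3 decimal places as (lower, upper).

(0.088, 0.417)

z_r = atanh(0.26) = 0.266108;  SE = 1/√(n−3) = 1/√122 = 0.090536
z-limits: 0.266108 ± 1.960·0.090536 = 0.266108 ± 0.177451 = [0.088657, 0.443559]
ρ-limits: (tanh 0.088657, tanh 0.443559) = (0.088, 0.417)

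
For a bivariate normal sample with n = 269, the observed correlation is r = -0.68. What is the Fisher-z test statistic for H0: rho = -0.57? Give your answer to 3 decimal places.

-2.962

z_r = atanh(-0.68) = -0.829114,  z_0 = atanh(-0.57) = -0.647523
SE = 1/√(n−3) = 1/√266 = 0.061314
z = (z_r − z_0)/SE = (-0.829114 − (-0.647523)) / 0.061314 = -0.181591 / 0.061314 = -2.962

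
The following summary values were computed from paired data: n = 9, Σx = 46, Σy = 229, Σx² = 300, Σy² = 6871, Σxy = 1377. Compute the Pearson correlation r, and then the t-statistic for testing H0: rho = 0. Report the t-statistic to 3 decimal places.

3.450

Numerator: nΣxy − (Σx)(Σy) = 9·1377 − (46)(229) = 1859
Denominator: √[(nΣx²−(Σx)²)(nΣy²−(Σy)²)]
  nΣx²−(Σx)² = 9·300 − 2116 = 584;  nΣy²−(Σy)² = 9·6871 − 52441 = 9398
  √(584·9398) = √5488432 = 2342.7403
r = 1859 / 2342.7403 = 0.7935
t = r·√(n−2)/√(1−r²) = 0.7935·√7 / √(1−0.629642) = 2.099404 / 0.608570 = 3.450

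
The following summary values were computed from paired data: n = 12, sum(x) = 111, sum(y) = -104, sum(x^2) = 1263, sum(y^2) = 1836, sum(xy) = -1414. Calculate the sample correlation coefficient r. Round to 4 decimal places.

-0.9619

Numerator: nΣxy − (Σx)(Σy) = 12·(-1414) − (111)(-104) = -5424
Denominator: √[(nΣx²−(Σx)²)(nΣy²−(Σy)²)]
  nΣx²−(Σx)² = 12·1263 − 12321 = 2835;  nΣy²−(Σy)² = 12·1836 − 10816 = 11216
  √(2835·11216) = √31797360 = 5638.9148
r = -5424 / 5638.9148 = -0.9619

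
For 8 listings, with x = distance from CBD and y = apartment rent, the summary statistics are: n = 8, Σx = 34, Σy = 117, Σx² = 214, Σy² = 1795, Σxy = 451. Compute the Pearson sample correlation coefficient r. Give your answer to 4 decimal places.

Numerator: nΣxy − (Σx)(Σy) = 8·451 − (34)(117) = -370
Denominator: √[(nΣx²−(Σx)²)(nΣy²−(Σy)²)]
  nΣx²−(Σx)² = 8·214 − 1156 = 556;  nΣy²−(Σy)² = 8·1795 − 13689 = 671
  √(556·671) = √373076 = 610.7995
r = -370 / 610.7995 = -0.6058

-0.6058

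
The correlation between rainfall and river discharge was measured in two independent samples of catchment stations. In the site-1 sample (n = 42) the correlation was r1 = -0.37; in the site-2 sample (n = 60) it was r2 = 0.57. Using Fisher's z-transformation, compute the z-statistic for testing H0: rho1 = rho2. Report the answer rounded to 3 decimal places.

Fisher z-transforms: z1 = atanh(-0.37) = -0.388423, z2 = atanh(0.57) = 0.647523; difference d = -1.035946
Var(d) = 1/39 + 1/57 = 0.0256410 + 0.0175439 = 0.0431849
z = d/√Var(d) = -1.035946 / √0.0431849 = -1.035946 / 0.207810 = -4.985

-4.985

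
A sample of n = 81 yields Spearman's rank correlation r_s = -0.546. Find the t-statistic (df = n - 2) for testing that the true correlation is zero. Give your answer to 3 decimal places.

-5.793

1 − r_s² = 1 − 0.298116 = 0.701884;  √(1−r_s²) = 0.837785
√(n−2) = √79 = 8.888194
t = r_s·√(n−2)/√(1−r_s²) = -0.546 · 8.888194 / 0.837785 = -5.793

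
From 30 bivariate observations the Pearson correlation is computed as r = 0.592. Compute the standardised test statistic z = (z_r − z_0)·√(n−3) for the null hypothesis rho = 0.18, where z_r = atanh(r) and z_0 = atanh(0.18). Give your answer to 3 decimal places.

2.592

z_r = atanh(0.592) = 0.680740,  z_0 = atanh(0.18) = 0.181983
SE = 1/√(n−3) = 1/√27 = 0.192450
z = (z_r − z_0)/SE = (0.680740 − 0.181983) / 0.192450 = 0.498757 / 0.192450 = 2.592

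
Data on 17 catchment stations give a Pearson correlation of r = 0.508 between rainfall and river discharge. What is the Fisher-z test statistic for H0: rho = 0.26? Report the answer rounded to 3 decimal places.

Fisher z: atanh(0.508) = 0.560030, atanh(0.26) = 0.266108
z = (z_r − z_0)·√(n−3) = (0.560030 − 0.266108)·√14 = 0.293922 · 3.741657 = 1.100

1.100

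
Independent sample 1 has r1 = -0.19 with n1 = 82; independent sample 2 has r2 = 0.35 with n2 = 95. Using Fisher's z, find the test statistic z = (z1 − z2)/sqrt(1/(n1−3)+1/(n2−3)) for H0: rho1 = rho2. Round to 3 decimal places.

z1 = atanh(-0.19) = -0.192337,  z2 = atanh(0.35) = 0.365444
SE = √(1/(n1−3) + 1/(n2−3)) = √(1/79 + 1/92) = √(0.0126582 + 0.0108696) = √0.0235278 = 0.153388
z = (z1 − z2)/SE = (-0.192337 − 0.365444) / 0.153388 = -0.557781 / 0.153388 = -3.636

-3.636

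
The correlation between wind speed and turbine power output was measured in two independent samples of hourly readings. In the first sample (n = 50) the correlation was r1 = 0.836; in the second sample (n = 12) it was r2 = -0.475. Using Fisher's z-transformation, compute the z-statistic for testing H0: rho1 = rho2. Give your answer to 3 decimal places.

z1 = atanh(0.836) = 1.207739,  z2 = atanh(-0.475) = -0.516508
SE = √(1/(n1−3) + 1/(n2−3)) = √(1/47 + 1/9) = √(0.0212766 + 0.1111111) = √0.1323877 = 0.363851
z = (z1 − z2)/SE = (1.207739 − (-0.516508)) / 0.363851 = 1.724247 / 0.363851 = 4.739

4.739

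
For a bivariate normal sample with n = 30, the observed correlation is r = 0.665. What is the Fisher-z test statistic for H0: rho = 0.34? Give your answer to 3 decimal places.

2.326

z_r = atanh(0.665) = 0.801725,  z_0 = atanh(0.34) = 0.354093
SE = 1/√(n−3) = 1/√27 = 0.192450
z = (z_r − z_0)/SE = (0.801725 − 0.354093) / 0.192450 = 0.447632 / 0.192450 = 2.326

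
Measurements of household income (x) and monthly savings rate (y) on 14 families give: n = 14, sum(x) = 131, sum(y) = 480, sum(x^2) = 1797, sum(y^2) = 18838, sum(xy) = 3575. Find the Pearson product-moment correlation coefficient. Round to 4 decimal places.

-0.7858

Numerator: nΣxy − (Σx)(Σy) = 14·3575 − (131)(480) = -12830
Denominator: √[(nΣx²−(Σx)²)(nΣy²−(Σy)²)]
  nΣx²−(Σx)² = 14·1797 − 17161 = 7997;  nΣy²−(Σy)² = 14·18838 − 230400 = 33332
  √(7997·33332) = √266556004 = 16326.5429
r = -12830 / 16326.5429 = -0.7858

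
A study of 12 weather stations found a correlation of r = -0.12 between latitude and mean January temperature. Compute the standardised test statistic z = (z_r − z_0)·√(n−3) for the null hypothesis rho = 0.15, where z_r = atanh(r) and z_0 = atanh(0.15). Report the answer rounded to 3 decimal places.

-0.815

z_r = atanh(-0.12) = -0.120581,  z_0 = atanh(0.15) = 0.151140
SE = 1/√(n−3) = 1/√9 = 0.333333
z = (z_r − z_0)/SE = (-0.120581 − 0.151140) / 0.333333 = -0.271721 / 0.333333 = -0.815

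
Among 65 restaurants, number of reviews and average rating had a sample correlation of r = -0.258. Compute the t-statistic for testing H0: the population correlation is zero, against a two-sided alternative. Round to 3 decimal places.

-2.120

t = r·√(n−2) / √(1−r²) with r = -0.258, n = 65
  = -0.258·√63 / √(1 − 0.066564)
  = -0.258·7.937254 / 0.966145
  = -2.047812 / 0.966145 = -2.120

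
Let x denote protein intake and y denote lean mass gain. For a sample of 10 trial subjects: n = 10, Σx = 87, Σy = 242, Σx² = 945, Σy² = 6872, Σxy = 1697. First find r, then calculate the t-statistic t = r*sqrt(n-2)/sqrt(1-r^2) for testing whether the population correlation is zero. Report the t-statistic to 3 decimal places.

-7.419

S_xy = nΣxy − ΣxΣy = 10·1697 − 87·242 = 16970 − 21054 = -4084
S_xx = nΣx² − (Σx)² = 10·945 − 87² = 9450 − 7569 = 1881
S_yy = nΣy² − (Σy)² = 10·6872 − 242² = 68720 − 58564 = 10156
r = S_xy / √(S_xx·S_yy) = -4084 / √(1881·10156) = -4084 / √19103436 = -4084 / 4370.7478 = -0.9344
t = r·√(n−2)/√(1−r²) = -0.9344·√8 / √(1−0.873103) = -2.642882 / 0.356226 = -7.419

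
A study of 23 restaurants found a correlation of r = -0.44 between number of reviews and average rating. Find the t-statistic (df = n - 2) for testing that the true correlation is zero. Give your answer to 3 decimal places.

-2.245

1 − r² = 1 − 0.1936 = 0.8064;  √(1−r²) = 0.897998
√(n−2) = √21 = 4.582576
t = r·√(n−2)/√(1−r²) = -0.44 · 4.582576 / 0.897998 = -2.245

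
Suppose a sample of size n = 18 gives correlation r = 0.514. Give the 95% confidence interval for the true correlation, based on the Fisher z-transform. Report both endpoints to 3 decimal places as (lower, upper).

(0.062, 0.791)

z_r = atanh(0.514) = 0.568151;  SE = 1/√(n−3) = 1/√15 = 0.258199
z-limits: 0.568151 ± 1.960·0.258199 = 0.568151 ± 0.506070 = [0.062081, 1.074221]
ρ-limits: (tanh 0.062081, tanh 1.074221) = (0.062, 0.791)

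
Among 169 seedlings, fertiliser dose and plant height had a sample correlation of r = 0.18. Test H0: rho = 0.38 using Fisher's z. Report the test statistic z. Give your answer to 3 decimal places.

z_r = atanh(0.18) = 0.181983,  z_0 = atanh(0.38) = 0.400060
SE = 1/√(n−3) = 1/√166 = 0.077615
z = (z_r − z_0)/SE = (0.181983 − 0.400060) / 0.077615 = -0.218077 / 0.077615 = -2.810

-2.810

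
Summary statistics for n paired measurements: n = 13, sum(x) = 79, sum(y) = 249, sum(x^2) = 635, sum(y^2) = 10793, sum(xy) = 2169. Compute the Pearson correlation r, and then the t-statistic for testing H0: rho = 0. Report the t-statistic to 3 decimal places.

S_xy = nΣxy − ΣxΣy = 13·2169 − 79·249 = 28197 − 19671 = 8526
S_xx = nΣx² − (Σx)² = 13·635 − 79² = 8255 − 6241 = 2014
S_yy = nΣy² − (Σy)² = 13·10793 − 249² = 140309 − 62001 = 78308
r = S_xy / √(S_xx·S_yy) = 8526 / √(2014·78308) = 8526 / √157712312 = 8526 / 12558.3563 = 0.6789
t = r·√(n−2)/√(1−r²) = 0.6789·√11 / √(1−0.460905) = 2.251657 / 0.734231 = 3.067

3.067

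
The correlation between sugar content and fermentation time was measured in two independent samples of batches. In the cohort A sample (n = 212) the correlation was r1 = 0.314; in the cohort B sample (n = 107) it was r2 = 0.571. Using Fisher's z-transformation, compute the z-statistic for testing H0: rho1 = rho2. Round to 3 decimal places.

-2.700

Fisher z-transforms: z1 = atanh(0.314) = 0.324977, z2 = atanh(0.571) = 0.649005; difference d = -0.324028
Var(d) = 1/209 + 1/104 = 0.0047847 + 0.0096154 = 0.0144001
z = d/√Var(d) = -0.324028 / √0.0144001 = -0.324028 / 0.120000 = -2.700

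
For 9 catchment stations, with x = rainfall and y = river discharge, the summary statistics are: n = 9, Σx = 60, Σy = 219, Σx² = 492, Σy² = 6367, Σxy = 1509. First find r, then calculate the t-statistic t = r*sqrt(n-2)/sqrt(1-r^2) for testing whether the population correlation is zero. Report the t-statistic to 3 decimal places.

0.425

S_xy = nΣxy − ΣxΣy = 9·1509 − 60·219 = 13581 − 13140 = 441
S_xx = nΣx² − (Σx)² = 9·492 − 60² = 4428 − 3600 = 828
S_yy = nΣy² − (Σy)² = 9·6367 − 219² = 57303 − 47961 = 9342
r = S_xy / √(S_xx·S_yy) = 441 / √(828·9342) = 441 / √7735176 = 441 / 2781.2184 = 0.1586
t = r·√(n−2)/√(1−r²) = 0.1586·√7 / √(1−0.025154) = 0.419616 / 0.987343 = 0.425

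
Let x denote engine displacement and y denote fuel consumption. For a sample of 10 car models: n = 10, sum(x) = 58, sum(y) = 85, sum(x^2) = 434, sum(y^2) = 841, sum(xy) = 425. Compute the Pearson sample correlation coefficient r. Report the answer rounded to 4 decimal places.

Numerator: nΣxy − (Σx)(Σy) = 10·425 − (58)(85) = -680
Denominator: √[(nΣx²−(Σx)²)(nΣy²−(Σy)²)]
  nΣx²−(Σx)² = 10·434 − 3364 = 976;  nΣy²−(Σy)² = 10·841 − 7225 = 1185
  √(976·1185) = √1156560 = 1075.4348
r = -680 / 1075.4348 = -0.6323

-0.6323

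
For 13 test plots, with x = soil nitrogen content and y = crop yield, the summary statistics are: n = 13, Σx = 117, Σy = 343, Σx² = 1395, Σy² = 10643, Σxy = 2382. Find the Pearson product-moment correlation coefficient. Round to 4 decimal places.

-0.9551

S_xy = nΣxy − ΣxΣy = 13·2382 − 117·343 = 30966 − 40131 = -9165
S_xx = nΣx² − (Σx)² = 13·1395 − 117² = 18135 − 13689 = 4446
S_yy = nΣy² − (Σy)² = 13·10643 − 343² = 138359 − 117649 = 20710
r = S_xy / √(S_xx·S_yy) = -9165 / √(4446·20710) = -9165 / √92076660 = -9165 / 9595.6584 = -0.9551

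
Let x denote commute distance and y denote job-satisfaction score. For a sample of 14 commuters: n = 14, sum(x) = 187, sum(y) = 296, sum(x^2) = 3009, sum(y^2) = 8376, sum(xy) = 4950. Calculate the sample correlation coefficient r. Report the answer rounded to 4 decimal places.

Numerator: nΣxy − (Σx)(Σy) = 14·4950 − (187)(296) = 13948
Denominator: √[(nΣx²−(Σx)²)(nΣy²−(Σy)²)]
  nΣx²−(Σx)² = 14·3009 − 34969 = 7157;  nΣy²−(Σy)² = 14·8376 − 87616 = 29648
  √(7157·29648) = √212190736 = 14566.7682
r = 13948 / 14566.7682 = 0.9575

0.9575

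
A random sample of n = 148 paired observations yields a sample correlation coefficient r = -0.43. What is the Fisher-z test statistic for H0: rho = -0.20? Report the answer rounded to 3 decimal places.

z_r = atanh(-0.43) = -0.459897,  z_0 = atanh(-0.20) = -0.202733
SE = 1/√(n−3) = 1/√145 = 0.083045
z = (z_r − z_0)/SE = (-0.459897 − (-0.202733)) / 0.083045 = -0.257164 / 0.083045 = -3.097

-3.097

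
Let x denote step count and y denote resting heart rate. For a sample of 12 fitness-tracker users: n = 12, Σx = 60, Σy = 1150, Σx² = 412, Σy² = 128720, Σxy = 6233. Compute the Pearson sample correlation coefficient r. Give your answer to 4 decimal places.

S_xy = nΣxy − ΣxΣy = 12·6233 − 60·1150 = 74796 − 69000 = 5796
S_xx = nΣx² − (Σx)² = 12·412 − 60² = 4944 − 3600 = 1344
S_yy = nΣy² − (Σy)² = 12·128720 − 1150² = 1544640 − 1322500 = 222140
r = S_xy / √(S_xx·S_yy) = 5796 / √(1344·222140) = 5796 / √298556160 = 5796 / 17278.7777 = 0.3354

0.3354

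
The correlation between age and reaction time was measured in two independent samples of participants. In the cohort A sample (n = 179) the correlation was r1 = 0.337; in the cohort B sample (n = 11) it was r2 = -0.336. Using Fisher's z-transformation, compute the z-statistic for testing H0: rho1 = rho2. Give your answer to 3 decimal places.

1.937

z1 = atanh(0.337) = 0.350704,  z2 = atanh(-0.336) = -0.349577
SE = √(1/(n1−3) + 1/(n2−3)) = √(1/176 + 1/8) = √(0.0056818 + 0.1250000) = √0.1306818 = 0.361499
z = (z1 − z2)/SE = (0.350704 − (-0.349577)) / 0.361499 = 0.700281 / 0.361499 = 1.937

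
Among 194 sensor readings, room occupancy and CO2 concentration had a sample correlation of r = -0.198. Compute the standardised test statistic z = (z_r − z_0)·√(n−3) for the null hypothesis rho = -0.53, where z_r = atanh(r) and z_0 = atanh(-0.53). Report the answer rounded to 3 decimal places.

5.383

Fisher z: atanh(-0.198) = -0.200650, atanh(-0.53) = -0.590145
z = (z_r − z_0)·√(n−3) = (-0.200650 − (-0.590145))·√191 = 0.389495 · 13.820275 = 5.383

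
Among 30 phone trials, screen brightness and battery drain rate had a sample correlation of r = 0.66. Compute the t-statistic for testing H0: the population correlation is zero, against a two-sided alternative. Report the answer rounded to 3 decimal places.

t = r·√(n−2) / √(1−r²) with r = 0.66, n = 30
  = 0.66·√28 / √(1 − 0.4356)
  = 0.66·5.291503 / 0.751266
  = 3.492392 / 0.751266 = 4.649

4.649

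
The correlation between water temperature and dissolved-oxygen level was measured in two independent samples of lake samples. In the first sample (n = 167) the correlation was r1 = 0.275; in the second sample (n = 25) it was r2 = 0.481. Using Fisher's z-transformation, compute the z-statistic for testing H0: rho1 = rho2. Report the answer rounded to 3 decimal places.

-1.066

Fisher z-transforms: z1 = atanh(0.275) = 0.282265, z2 = atanh(0.481) = 0.524284; difference d = -0.242019
Var(d) = 1/164 + 1/22 = 0.0060976 + 0.0454545 = 0.0515521
z = d/√Var(d) = -0.242019 / √0.0515521 = -0.242019 / 0.227051 = -1.066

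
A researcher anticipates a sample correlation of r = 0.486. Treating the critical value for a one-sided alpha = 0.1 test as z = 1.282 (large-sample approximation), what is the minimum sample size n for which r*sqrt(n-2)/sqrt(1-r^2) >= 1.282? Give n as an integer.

8

Need r·√(n−2)/√(1−r²) ≥ 1.282
√(n−2) ≥ 1.282·√(1−0.236196) / 0.486 = 1.282·0.873959 / 0.486 = 2.3054
n−2 ≥ 5.3149  ⇒  n ≥ 7.3149
Smallest integer n = 8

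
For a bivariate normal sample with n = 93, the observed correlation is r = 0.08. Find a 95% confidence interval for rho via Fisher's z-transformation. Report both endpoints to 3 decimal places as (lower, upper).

z_r = atanh(0.08) = 0.080171;  SE = 1/√(n−3) = 1/√90 = 0.105409
z-limits: 0.080171 ± 1.960·0.105409 = 0.080171 ± 0.206602 = [-0.126431, 0.286773]
ρ-limits: (tanh -0.126431, tanh 0.286773) = (-0.126, 0.279)

(-0.126, 0.279)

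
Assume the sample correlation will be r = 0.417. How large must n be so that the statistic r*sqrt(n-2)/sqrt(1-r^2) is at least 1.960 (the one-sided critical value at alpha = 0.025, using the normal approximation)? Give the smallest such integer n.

Need r·√(n−2)/√(1−r²) ≥ 1.960
√(n−2) ≥ 1.960·√(1−0.173889) / 0.417 = 1.960·0.908906 / 0.417 = 4.2721
n−2 ≥ 18.2508  ⇒  n ≥ 20.2508
Smallest integer n = 21

21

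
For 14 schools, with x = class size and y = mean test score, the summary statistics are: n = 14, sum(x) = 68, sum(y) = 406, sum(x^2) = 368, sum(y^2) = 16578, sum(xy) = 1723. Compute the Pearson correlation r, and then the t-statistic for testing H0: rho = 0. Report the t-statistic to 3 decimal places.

S_xy = nΣxy − ΣxΣy = 14·1723 − 68·406 = 24122 − 27608 = -3486
S_xx = nΣx² − (Σx)² = 14·368 − 68² = 5152 − 4624 = 528
S_yy = nΣy² − (Σy)² = 14·16578 − 406² = 232092 − 164836 = 67256
r = S_xy / √(S_xx·S_yy) = -3486 / √(528·67256) = -3486 / √35511168 = -3486 / 5959.1248 = -0.5850
t = r·√(n−2)/√(1−r²) = -0.5850·√12 / √(1−0.342225) = -2.026499 / 0.811033 = -2.499

-2.499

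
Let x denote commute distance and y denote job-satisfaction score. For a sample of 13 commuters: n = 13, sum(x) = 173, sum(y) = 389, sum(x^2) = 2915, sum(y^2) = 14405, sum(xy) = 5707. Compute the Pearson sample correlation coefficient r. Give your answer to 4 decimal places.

0.4074

Numerator: nΣxy − (Σx)(Σy) = 13·5707 − (173)(389) = 6894
Denominator: √[(nΣx²−(Σx)²)(nΣy²−(Σy)²)]
  nΣx²−(Σx)² = 13·2915 − 29929 = 7966;  nΣy²−(Σy)² = 13·14405 − 151321 = 35944
  √(7966·35944) = √286329904 = 16921.2855
r = 6894 / 16921.2855 = 0.4074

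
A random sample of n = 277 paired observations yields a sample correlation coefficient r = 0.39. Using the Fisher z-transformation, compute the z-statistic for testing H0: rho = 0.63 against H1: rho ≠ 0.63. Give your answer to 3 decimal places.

-5.456

Fisher z: atanh(0.39) = 0.411800, atanh(0.63) = 0.741416
z = (z_r − z_0)·√(n−3) = (0.411800 − 0.741416)·√274 = -0.329616 · 16.552945 = -5.456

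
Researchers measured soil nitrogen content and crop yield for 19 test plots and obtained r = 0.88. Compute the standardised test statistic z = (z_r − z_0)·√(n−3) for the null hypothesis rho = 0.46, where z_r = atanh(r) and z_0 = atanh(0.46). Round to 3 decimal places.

Fisher z: atanh(0.88) = 1.375768, atanh(0.46) = 0.497311
z = (z_r − z_0)·√(n−3) = (1.375768 − 0.497311)·√16 = 0.878457 · 4.000000 = 3.514

3.514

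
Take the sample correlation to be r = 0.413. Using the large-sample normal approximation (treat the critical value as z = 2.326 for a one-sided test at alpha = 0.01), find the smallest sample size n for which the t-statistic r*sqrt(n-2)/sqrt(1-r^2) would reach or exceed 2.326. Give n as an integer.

Need r·√(n−2)/√(1−r²) ≥ 2.326
√(n−2) ≥ 2.326·√(1−0.170569) / 0.413 = 2.326·0.910731 / 0.413 = 5.1292
n−2 ≥ 26.3087  ⇒  n ≥ 28.3087
Smallest integer n = 29

29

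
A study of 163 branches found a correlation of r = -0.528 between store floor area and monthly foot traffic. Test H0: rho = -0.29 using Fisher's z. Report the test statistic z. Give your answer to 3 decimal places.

Fisher z: atanh(-0.528) = -0.587368, atanh(-0.29) = -0.298566
z = (z_r − z_0)·√(n−3) = (-0.587368 − (-0.298566))·√160 = -0.288802 · 12.649111 = -3.653

-3.653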